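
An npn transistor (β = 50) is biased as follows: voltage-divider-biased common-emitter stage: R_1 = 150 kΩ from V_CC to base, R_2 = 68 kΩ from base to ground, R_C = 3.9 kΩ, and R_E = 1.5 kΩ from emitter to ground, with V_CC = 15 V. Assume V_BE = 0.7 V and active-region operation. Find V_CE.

V_CE ≈ 6.2 V

Thevenize the base divider: V_Th = V_CC·R_2/(R_1+R_2) = 15×68/218 = 4.68 V, R_Th = R_1‖R_2 = 46.8 kΩ.
Base-emitter loop: V_Th = I_B·R_Th + V_BE + (β+1)I_B·R_E, so I_B = (4.68 − 0.7) / (46.8 + 51×1.5) = 0.0323 mA.
I_C = β·I_B = 50×0.0323 = 1.61 mA, and I_E = (β+1)I_B = 1.65 mA.
V_CE = V_CC − I_C·R_C − I_E·R_E = 15 − 1.61×3.9 − 1.65×1.5 = 6.24 V.
V_CE = 6.24 V > 0.2 V confirms active-region operation.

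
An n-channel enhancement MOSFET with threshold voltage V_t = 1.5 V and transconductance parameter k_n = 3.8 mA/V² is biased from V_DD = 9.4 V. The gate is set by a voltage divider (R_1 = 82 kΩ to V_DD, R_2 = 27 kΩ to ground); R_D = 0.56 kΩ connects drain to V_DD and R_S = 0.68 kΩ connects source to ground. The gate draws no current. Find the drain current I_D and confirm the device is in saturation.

I_D ≈ 0.48 mA

V_G = V_DD·R_2/(R_1+R_2) = 9.4×27/109 = 2.33 V.
Assume saturation: I_D = (k_n/2)(V_GS − V_t)² with V_GS = V_G − I_D·R_S = 2.33 − 0.68·I_D.
Substituting gives 0.879·I_D² − 3.14·I_D + 1.3 = 0, with roots I_D = 0.48 or 3.1 mA.
The root I_D = 3.1 mA gives V_GS = 0.224 V ≤ V_t, so take I_D = 0.48 mA.
Then V_GS = 2 V and V_DS = V_DD − I_D(R_D+R_S) = 9.4 − 0.48×1.24 = 8.81 V.
Saturation requires V_DS ≥ V_GS − V_t = 0.502 V; 8.81 ≥ 0.502 ✓.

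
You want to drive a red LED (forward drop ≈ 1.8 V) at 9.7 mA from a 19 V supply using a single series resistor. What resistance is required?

The resistor drops V_S − V_D = 19 − 1.8 = 17.2 V at 9.7 mA.
R = 17.2 V / 9.7 mA = 1.77 kΩ.

R ≈ 1.8 kΩ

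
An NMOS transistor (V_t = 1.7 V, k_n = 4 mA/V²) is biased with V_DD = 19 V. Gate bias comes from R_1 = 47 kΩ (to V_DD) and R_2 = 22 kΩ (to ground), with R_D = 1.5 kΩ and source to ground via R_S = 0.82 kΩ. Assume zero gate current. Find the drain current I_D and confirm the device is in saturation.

I_D ≈ 3.7 mA

V_G = V_DD·R_2/(R_1+R_2) = 19×22/69 = 6.06 V.
Assume saturation: I_D = (k_n/2)(V_GS − V_t)² with V_GS = V_G − I_D·R_S = 6.06 − 0.82·I_D.
Substituting gives 1.34·I_D² − 15.3·I_D + 38 = 0, with roots I_D = 3.66 or 7.71 mA.
The root I_D = 7.71 mA gives V_GS = -0.263 V ≤ V_t, so take I_D = 3.66 mA.
Then V_GS = 3.05 V and V_DS = V_DD − I_D(R_D+R_S) = 19 − 3.66×2.32 = 10.5 V.
Saturation requires V_DS ≥ V_GS − V_t = 1.35 V; 10.5 ≥ 1.35 ✓.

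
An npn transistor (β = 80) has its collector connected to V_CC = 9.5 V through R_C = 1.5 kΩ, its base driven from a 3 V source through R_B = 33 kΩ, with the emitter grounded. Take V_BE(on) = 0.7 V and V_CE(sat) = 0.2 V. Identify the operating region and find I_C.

Assume active. Base-emitter loop: I_B = (V_BB − V_BE)/R_B = (3 − 0.7)/33 = 0.0697 mA.
I_C = β·I_B = 80×0.0697 = 5.58 mA.
V_CE = V_CC − I_C·R_C = 9.5 − 5.58×1.5 = 1.14 V > V_CE(sat), so the active-region assumption holds.

active; I_C ≈ 5.6 mA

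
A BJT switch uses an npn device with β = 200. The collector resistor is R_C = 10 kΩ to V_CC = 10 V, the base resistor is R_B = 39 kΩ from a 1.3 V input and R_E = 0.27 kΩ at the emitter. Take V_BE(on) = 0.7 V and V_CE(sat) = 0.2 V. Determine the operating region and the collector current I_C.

saturation; I_C ≈ 0.95 mA

Assume active: I_B = (1.3 − 0.7)/(39 + 201×0.27) = 0.00643 mA, I_C = β·I_B = 1.29 mA.
Then V_CE = 10 − 1.29×10 − 1.29×0.27 = -3.21 V < 0.2 V — the active assumption fails.
Re-solve with V_CE = 0.2 V. KCL at the emitter: V_E/R_E = (V_BB−0.7−V_E)/R_B + (V_CC−0.2−V_E)/R_C, giving V_E = 0.26 V.
I_C = (V_CC − 0.2 − V_E)/R_C = (9.8 − 0.26)/10 = 0.954 mA.
Check: I_B = (0.6 − 0.26)/39 = 0.00872 mA, and β·I_B = 1.74 mA > I_C, confirming saturation.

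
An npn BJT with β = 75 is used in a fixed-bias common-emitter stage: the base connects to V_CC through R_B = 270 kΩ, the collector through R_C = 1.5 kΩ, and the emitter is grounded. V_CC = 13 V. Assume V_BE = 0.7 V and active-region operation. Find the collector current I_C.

I_C ≈ 3.4 mA

Base loop: V_CC = I_B·R_B + V_BE, so I_B = (13 − 0.7)/270 kΩ = 0.0456 mA.
In the active region I_C = β·I_B = 75 × 0.0456 = 3.42 mA.
Collector loop: V_CE = V_CC − I_C·R_C = 13 − 3.42×1.5 = 7.88 V.
Since V_CE = 7.88 V > V_CE(sat) ≈ 0.2 V, the transistor is in the active region as assumed.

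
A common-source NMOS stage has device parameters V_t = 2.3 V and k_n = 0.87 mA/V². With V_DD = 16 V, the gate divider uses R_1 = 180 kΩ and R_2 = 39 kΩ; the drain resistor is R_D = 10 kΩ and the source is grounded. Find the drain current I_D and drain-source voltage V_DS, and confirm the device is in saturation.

I_D ≈ 0.13 mA, V_DS ≈ 15 V

V_G = V_DD·R_2/(R_1+R_2) = 16×39/219 = 2.85 V. With the source grounded, V_GS = V_G = 2.85 V.
Assume saturation: I_D = (k_n/2)(V_GS − V_t)² = (0.87/2)×(2.85 − 2.3)² = 0.435×0.549² = 0.131 mA.
V_DS = V_DD − I_D·R_D = 16 − 0.131×10 = 14.7 V.
Saturation requires V_DS ≥ V_GS − V_t = 0.549 V; 14.7 ≥ 0.549 ✓.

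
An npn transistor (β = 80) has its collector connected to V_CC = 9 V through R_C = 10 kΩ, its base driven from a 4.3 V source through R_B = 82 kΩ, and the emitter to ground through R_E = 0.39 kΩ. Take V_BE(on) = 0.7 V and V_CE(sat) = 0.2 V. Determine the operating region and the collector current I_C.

Assume active: I_B = (4.3 − 0.7)/(82 + 81×0.39) = 0.0317 mA, I_C = β·I_B = 2.54 mA.
Then V_CE = 9 − 2.54×10 − 2.57×0.39 = -17.4 V < 0.2 V — the active assumption fails.
Re-solve with V_CE = 0.2 V. KCL at the emitter: V_E/R_E = (V_BB−0.7−V_E)/R_B + (V_CC−0.2−V_E)/R_C, giving V_E = 0.345 V.
I_C = (V_CC − 0.2 − V_E)/R_C = (8.8 − 0.345)/10 = 0.845 mA.
Check: I_B = (3.6 − 0.345)/82 = 0.0397 mA, and β·I_B = 3.18 mA > I_C, confirming saturation.

saturation; I_C ≈ 0.85 mA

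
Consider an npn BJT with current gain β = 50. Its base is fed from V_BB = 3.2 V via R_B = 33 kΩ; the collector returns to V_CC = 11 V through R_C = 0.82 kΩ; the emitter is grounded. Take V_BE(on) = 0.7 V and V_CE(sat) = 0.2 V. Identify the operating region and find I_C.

Assume active. Base-emitter loop: I_B = (V_BB − V_BE)/R_B = (3.2 − 0.7)/33 = 0.0758 mA.
I_C = β·I_B = 50×0.0758 = 3.79 mA.
V_CE = V_CC − I_C·R_C = 11 − 3.79×0.82 = 7.89 V > V_CE(sat), so the active-region assumption holds.

active; I_C ≈ 3.8 mA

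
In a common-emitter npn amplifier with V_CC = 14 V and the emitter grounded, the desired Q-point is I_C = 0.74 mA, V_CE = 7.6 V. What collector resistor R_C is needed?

R_C ≈ 8.6 kΩ

Collector loop: V_CC = I_C·R_C + V_CE.
R_C = (V_CC − V_CE)/I_C = (14 − 7.6)/0.74 = 8.65 kΩ.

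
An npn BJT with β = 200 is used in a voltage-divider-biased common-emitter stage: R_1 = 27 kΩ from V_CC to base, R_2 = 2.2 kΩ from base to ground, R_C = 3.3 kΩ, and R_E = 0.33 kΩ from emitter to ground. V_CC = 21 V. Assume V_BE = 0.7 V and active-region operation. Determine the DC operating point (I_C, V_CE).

I_C ≈ 2.6 mA, V_CE ≈ 12 V

Thevenize the base divider: V_Th = V_CC·R_2/(R_1+R_2) = 21×2.2/29.2 = 1.58 V, R_Th = R_1‖R_2 = 2.03 kΩ.
Base-emitter loop: V_Th = I_B·R_Th + V_BE + (β+1)I_B·R_E, so I_B = (1.58 − 0.7) / (2.03 + 201×0.33) = 0.0129 mA.
I_C = β·I_B = 200×0.0129 = 2.58 mA, and I_E = (β+1)I_B = 2.59 mA.
V_CE = V_CC − I_C·R_C − I_E·R_E = 21 − 2.58×3.3 − 2.59×0.33 = 11.6 V.
V_CE = 11.6 V > 0.2 V confirms active-region operation.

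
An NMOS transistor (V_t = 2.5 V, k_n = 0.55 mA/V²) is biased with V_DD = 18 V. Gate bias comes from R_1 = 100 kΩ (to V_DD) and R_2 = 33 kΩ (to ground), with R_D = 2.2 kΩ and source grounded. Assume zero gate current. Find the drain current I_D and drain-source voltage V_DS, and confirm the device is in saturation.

V_G = V_DD·R_2/(R_1+R_2) = 18×33/133 = 4.47 V. With the source grounded, V_GS = V_G = 4.47 V.
Assume saturation: I_D = (k_n/2)(V_GS − V_t)² = (0.55/2)×(4.47 − 2.5)² = 0.275×1.97² = 1.06 mA.
V_DS = V_DD − I_D·R_D = 18 − 1.06×2.2 = 15.7 V.
Saturation requires V_DS ≥ V_GS − V_t = 1.97 V; 15.7 ≥ 1.97 ✓.

I_D ≈ 1.1 mA, V_DS ≈ 16 V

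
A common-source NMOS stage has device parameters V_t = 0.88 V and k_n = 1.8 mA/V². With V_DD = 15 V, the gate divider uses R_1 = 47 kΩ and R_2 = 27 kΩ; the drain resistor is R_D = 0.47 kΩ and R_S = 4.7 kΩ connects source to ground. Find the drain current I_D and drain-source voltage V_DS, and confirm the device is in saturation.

I_D ≈ 0.78 mA, V_DS ≈ 11 V

V_G = V_DD·R_2/(R_1+R_2) = 15×27/74 = 5.47 V.
Assume saturation: I_D = (k_n/2)(V_GS − V_t)² with V_GS = V_G − I_D·R_S = 5.47 − 4.7·I_D.
Substituting gives 19.9·I_D² − 39.9·I_D + 19 = 0, with roots I_D = 0.779 or 1.23 mA.
The root I_D = 1.23 mA gives V_GS = -0.287 V ≤ V_t, so take I_D = 0.779 mA.
Then V_GS = 1.81 V and V_DS = V_DD − I_D(R_D+R_S) = 15 − 0.779×5.17 = 11 V.
Saturation requires V_DS ≥ V_GS − V_t = 0.931 V; 11 ≥ 0.931 ✓.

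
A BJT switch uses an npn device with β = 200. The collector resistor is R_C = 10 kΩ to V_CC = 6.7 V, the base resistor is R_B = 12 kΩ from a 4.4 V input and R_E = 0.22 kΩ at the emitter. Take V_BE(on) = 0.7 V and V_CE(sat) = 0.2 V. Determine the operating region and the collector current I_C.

saturation; I_C ≈ 0.63 mA

Assume active: I_B = (4.4 − 0.7)/(12 + 201×0.22) = 0.0658 mA, I_C = β·I_B = 13.2 mA.
Then V_CE = 6.7 − 13.2×10 − 13.2×0.22 = -128 V < 0.2 V — the active assumption fails.
Re-solve with V_CE = 0.2 V. KCL at the emitter: V_E/R_E = (V_BB−0.7−V_E)/R_B + (V_CC−0.2−V_E)/R_C, giving V_E = 0.203 V.
I_C = (V_CC − 0.2 − V_E)/R_C = (6.5 − 0.203)/10 = 0.63 mA.
Check: I_B = (3.7 − 0.203)/12 = 0.291 mA, and β·I_B = 58.3 mA > I_C, confirming saturation.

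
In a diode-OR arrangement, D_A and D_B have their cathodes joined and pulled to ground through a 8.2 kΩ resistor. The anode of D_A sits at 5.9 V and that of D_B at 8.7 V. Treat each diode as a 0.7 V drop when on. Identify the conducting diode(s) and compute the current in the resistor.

Assume both conduct. Then node N would need to be at both 5.9−0.7 = 5.2 V and 8.7−0.7 = 8 V, which is impossible.
Assume only D_B conducts: V_N = 8.7 − 0.7 = 8 V, so I_R = 8/8.2 = 0.976 mA.
Check D_A: its anode-to-cathode voltage is 5.9 − 8 = -2.1 V < 0.7 V, so it is off. The assumption is consistent.

Only D_B conducts; I_R ≈ 0.98 mA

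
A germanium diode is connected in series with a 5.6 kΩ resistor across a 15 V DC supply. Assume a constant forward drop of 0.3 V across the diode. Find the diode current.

KVL around the loop: 15 = V_D + I·R = 0.3 + I × 5.6 kΩ.
So I = (15 − 0.3) / 5.6 kΩ = 14.7 / 5.6 = 2.62 mA.

I ≈ 2.6 mA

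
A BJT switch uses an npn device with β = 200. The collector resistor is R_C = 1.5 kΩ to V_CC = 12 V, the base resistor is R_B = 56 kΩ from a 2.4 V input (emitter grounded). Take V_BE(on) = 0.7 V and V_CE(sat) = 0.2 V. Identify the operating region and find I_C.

active; I_C ≈ 6.1 mA

Assume active. Base-emitter loop: I_B = (V_BB − V_BE)/R_B = (2.4 − 0.7)/56 = 0.0304 mA.
I_C = β·I_B = 200×0.0304 = 6.07 mA.
V_CE = V_CC − I_C·R_C = 12 − 6.07×1.5 = 2.89 V > V_CE(sat), so the active-region assumption holds.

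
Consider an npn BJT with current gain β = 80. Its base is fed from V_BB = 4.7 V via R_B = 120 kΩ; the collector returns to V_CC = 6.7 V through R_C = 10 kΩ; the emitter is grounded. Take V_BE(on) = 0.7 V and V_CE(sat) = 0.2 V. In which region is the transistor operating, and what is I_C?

Assume active: I_B = (4.7 − 0.7)/120 = 0.0333 mA, giving I_C = β·I_B = 2.67 mA.
But then V_CE = 6.7 − 2.67×10 = -20 V < V_CE(sat) = 0.2 V — impossible in the active region.
So the transistor is saturated. With V_CE = 0.2 V, I_C = (V_CC − 0.2)/R_C = 6.5/10 = 0.65 mA.
Check: β·I_B = 2.67 mA > I_C = 0.65 mA, confirming saturation.

saturation; I_C ≈ 0.65 mA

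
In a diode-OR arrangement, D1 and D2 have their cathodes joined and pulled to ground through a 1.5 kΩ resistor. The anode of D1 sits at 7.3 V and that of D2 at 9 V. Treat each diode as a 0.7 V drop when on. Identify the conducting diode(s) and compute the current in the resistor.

Assume both conduct. Then node N would need to be at both 7.3−0.7 = 6.6 V and 9−0.7 = 8.3 V, which is impossible.
Assume only D2 conducts: V_N = 9 − 0.7 = 8.3 V, so I_R = 8.3/1.5 = 5.53 mA.
Check D1: its anode-to-cathode voltage is 7.3 − 8.3 = -1 V < 0.7 V, so it is off. The assumption is consistent.

Only D2 conducts; I_R ≈ 5.5 mA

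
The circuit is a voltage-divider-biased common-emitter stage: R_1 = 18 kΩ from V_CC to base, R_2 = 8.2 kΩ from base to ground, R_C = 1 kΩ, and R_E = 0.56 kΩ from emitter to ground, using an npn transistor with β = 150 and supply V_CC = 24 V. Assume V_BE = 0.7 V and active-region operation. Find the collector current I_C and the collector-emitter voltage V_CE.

I_C ≈ 11 mA, V_CE ≈ 6.3 V

Thevenize the base divider: V_Th = V_CC·R_2/(R_1+R_2) = 24×8.2/26.2 = 7.51 V, R_Th = R_1‖R_2 = 5.63 kΩ.
Base-emitter loop: V_Th = I_B·R_Th + V_BE + (β+1)I_B·R_E, so I_B = (7.51 − 0.7) / (5.63 + 151×0.56) = 0.0755 mA.
I_C = β·I_B = 150×0.0755 = 11.3 mA, and I_E = (β+1)I_B = 11.4 mA.
V_CE = V_CC − I_C·R_C − I_E·R_E = 24 − 11.3×1 − 11.4×0.56 = 6.29 V.
V_CE = 6.29 V > 0.2 V confirms active-region operation.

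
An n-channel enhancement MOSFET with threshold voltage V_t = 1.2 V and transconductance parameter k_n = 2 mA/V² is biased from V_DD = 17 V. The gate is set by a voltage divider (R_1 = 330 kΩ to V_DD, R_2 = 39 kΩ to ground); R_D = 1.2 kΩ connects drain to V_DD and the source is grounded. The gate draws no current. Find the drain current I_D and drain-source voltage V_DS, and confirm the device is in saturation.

I_D ≈ 0.36 mA, V_DS ≈ 17 V

V_G = V_DD·R_2/(R_1+R_2) = 17×39/369 = 1.8 V. With the source grounded, V_GS = V_G = 1.8 V.
Assume saturation: I_D = (k_n/2)(V_GS − V_t)² = (2/2)×(1.8 − 1.2)² = 1×0.597² = 0.356 mA.
V_DS = V_DD − I_D·R_D = 17 − 0.356×1.2 = 16.6 V.
Saturation requires V_DS ≥ V_GS − V_t = 0.597 V; 16.6 ≥ 0.597 ✓.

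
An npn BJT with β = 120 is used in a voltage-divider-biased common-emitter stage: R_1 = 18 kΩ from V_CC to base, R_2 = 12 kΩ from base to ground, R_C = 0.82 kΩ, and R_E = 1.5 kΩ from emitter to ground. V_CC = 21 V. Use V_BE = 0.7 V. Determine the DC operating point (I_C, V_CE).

Thevenize the base divider: V_Th = V_CC·R_2/(R_1+R_2) = 21×12/30 = 8.4 V, R_Th = R_1‖R_2 = 7.2 kΩ.
Base-emitter loop: V_Th = I_B·R_Th + V_BE + (β+1)I_B·R_E, so I_B = (8.4 − 0.7) / (7.2 + 121×1.5) = 0.0408 mA.
I_C = β·I_B = 120×0.0408 = 4.9 mA, and I_E = (β+1)I_B = 4.94 mA.
V_CE = V_CC − I_C·R_C − I_E·R_E = 21 − 4.9×0.82 − 4.94×1.5 = 9.58 V.
V_CE = 9.58 V > 0.2 V confirms active-region operation.

I_C ≈ 4.9 mA, V_CE ≈ 9.6 V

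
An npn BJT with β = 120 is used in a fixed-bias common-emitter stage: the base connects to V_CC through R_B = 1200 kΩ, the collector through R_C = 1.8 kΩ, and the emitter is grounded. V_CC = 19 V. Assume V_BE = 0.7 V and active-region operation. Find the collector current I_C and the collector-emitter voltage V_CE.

I_C ≈ 1.8 mA, V_CE ≈ 16 V

Base loop: V_CC = I_B·R_B + V_BE, so I_B = (19 − 0.7)/1200 kΩ = 0.0153 mA.
In the active region I_C = β·I_B = 120 × 0.0153 = 1.83 mA.
Collector loop: V_CE = V_CC − I_C·R_C = 19 − 1.83×1.8 = 15.7 V.
Since V_CE = 15.7 V > V_CE(sat) ≈ 0.2 V, the transistor is in the active region as assumed.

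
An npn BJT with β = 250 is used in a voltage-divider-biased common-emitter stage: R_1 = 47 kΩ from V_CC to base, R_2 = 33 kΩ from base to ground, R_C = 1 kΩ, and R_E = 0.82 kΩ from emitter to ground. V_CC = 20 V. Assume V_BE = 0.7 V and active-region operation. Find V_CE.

V_CE ≈ 4.7 V

Thevenize the base divider: V_Th = V_CC·R_2/(R_1+R_2) = 20×33/80 = 8.25 V, R_Th = R_1‖R_2 = 19.4 kΩ.
Base-emitter loop: V_Th = I_B·R_Th + V_BE + (β+1)I_B·R_E, so I_B = (8.25 − 0.7) / (19.4 + 251×0.82) = 0.0335 mA.
I_C = β·I_B = 250×0.0335 = 8.38 mA, and I_E = (β+1)I_B = 8.41 mA.
V_CE = V_CC − I_C·R_C − I_E·R_E = 20 − 8.38×1 − 8.41×0.82 = 4.72 V.
V_CE = 4.72 V > 0.2 V confirms active-region operation.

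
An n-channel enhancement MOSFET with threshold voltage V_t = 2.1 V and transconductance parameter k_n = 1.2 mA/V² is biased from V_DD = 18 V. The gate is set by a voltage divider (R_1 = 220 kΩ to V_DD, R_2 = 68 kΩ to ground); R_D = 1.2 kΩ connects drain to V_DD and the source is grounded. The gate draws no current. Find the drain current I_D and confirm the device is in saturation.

I_D ≈ 2.8 mA

V_G = V_DD·R_2/(R_1+R_2) = 18×68/288 = 4.25 V. With the source grounded, V_GS = V_G = 4.25 V.
Assume saturation: I_D = (k_n/2)(V_GS − V_t)² = (1.2/2)×(4.25 − 2.1)² = 0.6×2.15² = 2.77 mA.
V_DS = V_DD − I_D·R_D = 18 − 2.77×1.2 = 14.7 V.
Saturation requires V_DS ≥ V_GS − V_t = 2.15 V; 14.7 ≥ 2.15 ✓.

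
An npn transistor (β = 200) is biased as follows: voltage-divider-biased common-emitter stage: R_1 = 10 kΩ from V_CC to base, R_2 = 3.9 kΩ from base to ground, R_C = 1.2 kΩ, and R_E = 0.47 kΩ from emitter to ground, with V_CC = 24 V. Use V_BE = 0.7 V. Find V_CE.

V_CE ≈ 3.3 V

Thevenize the base divider: V_Th = V_CC·R_2/(R_1+R_2) = 24×3.9/13.9 = 6.73 V, R_Th = R_1‖R_2 = 2.81 kΩ.
Base-emitter loop: V_Th = I_B·R_Th + V_BE + (β+1)I_B·R_E, so I_B = (6.73 − 0.7) / (2.81 + 201×0.47) = 0.062 mA.
I_C = β·I_B = 200×0.062 = 12.4 mA, and I_E = (β+1)I_B = 12.5 mA.
V_CE = V_CC − I_C·R_C − I_E·R_E = 24 − 12.4×1.2 − 12.5×0.47 = 3.25 V.
V_CE = 3.25 V > 0.2 V confirms active-region operation.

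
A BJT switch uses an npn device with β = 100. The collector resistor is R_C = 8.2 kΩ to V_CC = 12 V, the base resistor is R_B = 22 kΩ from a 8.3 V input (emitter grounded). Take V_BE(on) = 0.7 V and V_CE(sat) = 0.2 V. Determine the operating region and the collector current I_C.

Assume active: I_B = (8.3 − 0.7)/22 = 0.345 mA, giving I_C = β·I_B = 34.5 mA.
But then V_CE = 12 − 34.5×8.2 = -271 V < V_CE(sat) = 0.2 V — impossible in the active region.
So the transistor is saturated. With V_CE = 0.2 V, I_C = (V_CC − 0.2)/R_C = 11.8/8.2 = 1.44 mA.
Check: β·I_B = 34.5 mA > I_C = 1.44 mA, confirming saturation.

saturation; I_C ≈ 1.4 mA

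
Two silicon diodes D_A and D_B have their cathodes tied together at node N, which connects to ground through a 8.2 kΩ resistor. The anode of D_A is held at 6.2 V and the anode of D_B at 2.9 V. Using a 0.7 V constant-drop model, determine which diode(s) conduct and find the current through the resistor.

Only D_A conducts; I_R ≈ 0.67 mA

Assume both conduct. Then node N would need to be at both 6.2−0.7 = 5.5 V and 2.9−0.7 = 2.2 V, which is impossible.
Assume only D_A conducts: V_N = 6.2 − 0.7 = 5.5 V, so I_R = 5.5/8.2 = 0.671 mA.
Check D_B: its anode-to-cathode voltage is 2.9 − 5.5 = -2.6 V < 0.7 V, so it is off. The assumption is consistent.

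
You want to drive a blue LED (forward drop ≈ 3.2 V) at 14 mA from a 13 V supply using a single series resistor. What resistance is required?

R ≈ 0.7 kΩ

The resistor drops V_S − V_D = 13 − 3.2 = 9.8 V at 14 mA.
R = 9.8 V / 14 mA = 0.7 kΩ.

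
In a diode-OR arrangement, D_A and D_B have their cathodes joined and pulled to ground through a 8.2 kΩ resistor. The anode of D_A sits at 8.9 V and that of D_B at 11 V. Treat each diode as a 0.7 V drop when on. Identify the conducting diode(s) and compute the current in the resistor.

Only D_B conducts; I_R ≈ 1.3 mA

Assume both conduct. Then node N would need to be at both 8.9−0.7 = 8.2 V and 11−0.7 = 10.3 V, which is impossible.
Assume only D_B conducts: V_N = 11 − 0.7 = 10.3 V, so I_R = 10.3/8.2 = 1.26 mA.
Check D_A: its anode-to-cathode voltage is 8.9 − 10.3 = -1.4 V < 0.7 V, so it is off. The assumption is consistent.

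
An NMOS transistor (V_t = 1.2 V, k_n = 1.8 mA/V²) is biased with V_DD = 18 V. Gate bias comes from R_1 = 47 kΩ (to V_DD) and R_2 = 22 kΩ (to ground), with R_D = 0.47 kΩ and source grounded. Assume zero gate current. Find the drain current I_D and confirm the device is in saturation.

I_D ≈ 19 mA

V_G = V_DD·R_2/(R_1+R_2) = 18×22/69 = 5.74 V. With the source grounded, V_GS = V_G = 5.74 V.
Assume saturation: I_D = (k_n/2)(V_GS − V_t)² = (1.8/2)×(5.74 − 1.2)² = 0.9×4.54² = 18.5 mA.
V_DS = V_DD − I_D·R_D = 18 − 18.5×0.47 = 9.28 V.
Saturation requires V_DS ≥ V_GS − V_t = 4.54 V; 9.28 ≥ 4.54 ✓.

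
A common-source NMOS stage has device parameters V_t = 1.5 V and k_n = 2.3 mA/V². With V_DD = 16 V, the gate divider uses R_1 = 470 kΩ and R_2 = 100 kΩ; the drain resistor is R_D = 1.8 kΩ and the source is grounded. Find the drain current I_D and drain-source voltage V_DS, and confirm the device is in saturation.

I_D ≈ 2 mA, V_DS ≈ 12 V

V_G = V_DD·R_2/(R_1+R_2) = 16×100/570 = 2.81 V. With the source grounded, V_GS = V_G = 2.81 V.
Assume saturation: I_D = (k_n/2)(V_GS − V_t)² = (2.3/2)×(2.81 − 1.5)² = 1.15×1.31² = 1.96 mA.
V_DS = V_DD − I_D·R_D = 16 − 1.96×1.8 = 12.5 V.
Saturation requires V_DS ≥ V_GS − V_t = 1.31 V; 12.5 ≥ 1.31 ✓.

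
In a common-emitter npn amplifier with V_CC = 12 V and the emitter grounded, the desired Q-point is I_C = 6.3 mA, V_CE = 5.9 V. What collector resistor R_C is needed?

R_C ≈ 0.97 kΩ

Collector loop: V_CC = I_C·R_C + V_CE.
R_C = (V_CC − V_CE)/I_C = (12 − 5.9)/6.3 = 0.968 kΩ.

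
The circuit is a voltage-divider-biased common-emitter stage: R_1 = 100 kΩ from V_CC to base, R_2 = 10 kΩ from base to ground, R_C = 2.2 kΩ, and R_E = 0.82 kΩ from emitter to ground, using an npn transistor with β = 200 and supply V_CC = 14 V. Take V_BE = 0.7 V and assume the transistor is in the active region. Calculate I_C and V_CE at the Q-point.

I_C ≈ 0.66 mA, V_CE ≈ 12 V

Thevenize the base divider: V_Th = V_CC·R_2/(R_1+R_2) = 14×10/110 = 1.27 V, R_Th = R_1‖R_2 = 9.09 kΩ.
Base-emitter loop: V_Th = I_B·R_Th + V_BE + (β+1)I_B·R_E, so I_B = (1.27 − 0.7) / (9.09 + 201×0.82) = 0.00329 mA.
I_C = β·I_B = 200×0.00329 = 0.659 mA, and I_E = (β+1)I_B = 0.662 mA.
V_CE = V_CC − I_C·R_C − I_E·R_E = 14 − 0.659×2.2 − 0.662×0.82 = 12 V.
V_CE = 12 V > 0.2 V confirms active-region operation.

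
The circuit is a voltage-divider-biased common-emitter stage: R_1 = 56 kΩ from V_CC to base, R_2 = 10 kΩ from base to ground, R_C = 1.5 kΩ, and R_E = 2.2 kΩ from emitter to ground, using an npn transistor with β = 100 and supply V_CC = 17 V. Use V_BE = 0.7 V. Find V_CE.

Thevenize the base divider: V_Th = V_CC·R_2/(R_1+R_2) = 17×10/66 = 2.58 V, R_Th = R_1‖R_2 = 8.48 kΩ.
Base-emitter loop: V_Th = I_B·R_Th + V_BE + (β+1)I_B·R_E, so I_B = (2.58 − 0.7) / (8.48 + 101×2.2) = 0.00813 mA.
I_C = β·I_B = 100×0.00813 = 0.813 mA, and I_E = (β+1)I_B = 0.821 mA.
V_CE = V_CC − I_C·R_C − I_E·R_E = 17 − 0.813×1.5 − 0.821×2.2 = 14 V.
V_CE = 14 V > 0.2 V confirms active-region operation.

V_CE ≈ 14 V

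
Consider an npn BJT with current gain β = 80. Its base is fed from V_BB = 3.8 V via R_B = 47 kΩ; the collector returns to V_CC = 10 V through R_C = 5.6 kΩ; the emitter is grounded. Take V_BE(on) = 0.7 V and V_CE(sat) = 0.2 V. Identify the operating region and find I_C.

Assume active: I_B = (3.8 − 0.7)/47 = 0.066 mA, giving I_C = β·I_B = 5.28 mA.
But then V_CE = 10 − 5.28×5.6 = -19.5 V < V_CE(sat) = 0.2 V — impossible in the active region.
So the transistor is saturated. With V_CE = 0.2 V, I_C = (V_CC − 0.2)/R_C = 9.8/5.6 = 1.75 mA.
Check: β·I_B = 5.28 mA > I_C = 1.75 mA, confirming saturation.

saturation; I_C ≈ 1.8 mA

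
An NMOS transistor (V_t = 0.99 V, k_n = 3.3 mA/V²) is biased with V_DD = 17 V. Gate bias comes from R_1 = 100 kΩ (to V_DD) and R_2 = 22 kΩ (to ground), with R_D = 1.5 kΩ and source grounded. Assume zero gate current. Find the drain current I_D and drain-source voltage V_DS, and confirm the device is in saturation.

I_D ≈ 7.1 mA, V_DS ≈ 6.3 V

V_G = V_DD·R_2/(R_1+R_2) = 17×22/122 = 3.07 V. With the source grounded, V_GS = V_G = 3.07 V.
Assume saturation: I_D = (k_n/2)(V_GS − V_t)² = (3.3/2)×(3.07 − 0.99)² = 1.65×2.08² = 7.11 mA.
V_DS = V_DD − I_D·R_D = 17 − 7.11×1.5 = 6.34 V.
Saturation requires V_DS ≥ V_GS − V_t = 2.08 V; 6.34 ≥ 2.08 ✓.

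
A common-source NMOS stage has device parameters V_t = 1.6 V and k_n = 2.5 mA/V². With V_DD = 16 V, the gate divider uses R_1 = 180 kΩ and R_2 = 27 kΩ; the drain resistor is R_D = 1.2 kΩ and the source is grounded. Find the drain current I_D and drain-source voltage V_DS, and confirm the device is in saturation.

V_G = V_DD·R_2/(R_1+R_2) = 16×27/207 = 2.09 V. With the source grounded, V_GS = V_G = 2.09 V.
Assume saturation: I_D = (k_n/2)(V_GS − V_t)² = (2.5/2)×(2.09 − 1.6)² = 1.25×0.487² = 0.296 mA.
V_DS = V_DD − I_D·R_D = 16 − 0.296×1.2 = 15.6 V.
Saturation requires V_DS ≥ V_GS − V_t = 0.487 V; 15.6 ≥ 0.487 ✓.

I_D ≈ 0.3 mA, V_DS ≈ 16 V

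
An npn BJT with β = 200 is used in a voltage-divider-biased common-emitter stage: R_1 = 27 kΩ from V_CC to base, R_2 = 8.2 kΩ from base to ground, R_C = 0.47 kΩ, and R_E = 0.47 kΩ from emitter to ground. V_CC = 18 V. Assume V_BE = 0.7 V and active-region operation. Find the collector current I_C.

Thevenize the base divider: V_Th = V_CC·R_2/(R_1+R_2) = 18×8.2/35.2 = 4.19 V, R_Th = R_1‖R_2 = 6.29 kΩ.
Base-emitter loop: V_Th = I_B·R_Th + V_BE + (β+1)I_B·R_E, so I_B = (4.19 − 0.7) / (6.29 + 201×0.47) = 0.0347 mA.
I_C = β·I_B = 200×0.0347 = 6.93 mA, and I_E = (β+1)I_B = 6.97 mA.
V_CE = V_CC − I_C·R_C − I_E·R_E = 18 − 6.93×0.47 − 6.97×0.47 = 11.5 V.
V_CE = 11.5 V > 0.2 V confirms active-region operation.

I_C ≈ 6.9 mA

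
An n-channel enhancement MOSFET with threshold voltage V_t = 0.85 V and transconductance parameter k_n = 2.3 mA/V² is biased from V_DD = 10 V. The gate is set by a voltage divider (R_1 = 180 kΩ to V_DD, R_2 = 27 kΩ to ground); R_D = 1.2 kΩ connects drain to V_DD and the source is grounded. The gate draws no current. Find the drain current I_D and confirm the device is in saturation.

V_G = V_DD·R_2/(R_1+R_2) = 10×27/207 = 1.3 V. With the source grounded, V_GS = V_G = 1.3 V.
Assume saturation: I_D = (k_n/2)(V_GS − V_t)² = (2.3/2)×(1.3 − 0.85)² = 1.15×0.454² = 0.237 mA.
V_DS = V_DD − I_D·R_D = 10 − 0.237×1.2 = 9.72 V.
Saturation requires V_DS ≥ V_GS − V_t = 0.454 V; 9.72 ≥ 0.454 ✓.

I_D ≈ 0.24 mA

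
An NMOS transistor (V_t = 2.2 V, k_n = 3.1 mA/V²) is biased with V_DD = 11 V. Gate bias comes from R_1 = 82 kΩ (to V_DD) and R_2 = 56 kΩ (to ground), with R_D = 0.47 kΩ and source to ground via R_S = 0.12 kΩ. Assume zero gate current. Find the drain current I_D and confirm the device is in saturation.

I_D ≈ 4.6 mA

V_G = V_DD·R_2/(R_1+R_2) = 11×56/138 = 4.46 V.
Assume saturation: I_D = (k_n/2)(V_GS − V_t)² with V_GS = V_G − I_D·R_S = 4.46 − 0.12·I_D.
Substituting gives 0.0223·I_D² − 1.84·I_D + 7.94 = 0, with roots I_D = 4.56 or 78 mA.
The root I_D = 78 mA gives V_GS = -4.89 V ≤ V_t, so take I_D = 4.56 mA.
Then V_GS = 3.92 V and V_DS = V_DD − I_D(R_D+R_S) = 11 − 4.56×0.59 = 8.31 V.
Saturation requires V_DS ≥ V_GS − V_t = 1.72 V; 8.31 ≥ 1.72 ✓.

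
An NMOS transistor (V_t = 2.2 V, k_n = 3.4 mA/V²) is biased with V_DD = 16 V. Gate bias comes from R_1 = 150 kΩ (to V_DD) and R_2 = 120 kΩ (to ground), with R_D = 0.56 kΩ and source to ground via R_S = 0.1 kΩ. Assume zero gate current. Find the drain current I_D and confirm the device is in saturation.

I_D ≈ 17 mA

V_G = V_DD·R_2/(R_1+R_2) = 16×120/270 = 7.11 V.
Assume saturation: I_D = (k_n/2)(V_GS − V_t)² with V_GS = V_G − I_D·R_S = 7.11 − 0.1·I_D.
Substituting gives 0.017·I_D² − 2.67·I_D + 41 = 0, with roots I_D = 17.3 or 140 mA.
The root I_D = 140 mA gives V_GS = -6.87 V ≤ V_t, so take I_D = 17.3 mA.
Then V_GS = 5.39 V and V_DS = V_DD − I_D(R_D+R_S) = 16 − 17.3×0.66 = 4.61 V.
Saturation requires V_DS ≥ V_GS − V_t = 3.19 V; 4.61 ≥ 3.19 ✓.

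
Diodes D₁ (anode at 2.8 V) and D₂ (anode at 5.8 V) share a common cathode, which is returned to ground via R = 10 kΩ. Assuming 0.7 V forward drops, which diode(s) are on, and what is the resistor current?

Only D₂ conducts; I_R ≈ 0.51 mA

Assume both conduct. Then node N would need to be at both 2.8−0.7 = 2.1 V and 5.8−0.7 = 5.1 V, which is impossible.
Assume only D₂ conducts: V_N = 5.8 − 0.7 = 5.1 V, so I_R = 5.1/10 = 0.51 mA.
Check D₁: its anode-to-cathode voltage is 2.8 − 5.1 = -2.3 V < 0.7 V, so it is off. The assumption is consistent.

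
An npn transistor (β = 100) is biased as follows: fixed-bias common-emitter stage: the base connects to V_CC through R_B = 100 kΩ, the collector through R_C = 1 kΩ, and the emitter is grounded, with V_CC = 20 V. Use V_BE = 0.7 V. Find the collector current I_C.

Base loop: V_CC = I_B·R_B + V_BE, so I_B = (20 − 0.7)/100 kΩ = 0.193 mA.
In the active region I_C = β·I_B = 100 × 0.193 = 19.3 mA.
Collector loop: V_CE = V_CC − I_C·R_C = 20 − 19.3×1 = 0.7 V.
Since V_CE = 0.7 V > V_CE(sat) ≈ 0.2 V, the transistor is in the active region as assumed.

I_C ≈ 19 mA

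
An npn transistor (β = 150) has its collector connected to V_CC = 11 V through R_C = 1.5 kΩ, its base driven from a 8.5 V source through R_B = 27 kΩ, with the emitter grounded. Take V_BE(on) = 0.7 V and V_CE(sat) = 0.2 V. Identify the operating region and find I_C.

Assume active: I_B = (8.5 − 0.7)/27 = 0.289 mA, giving I_C = β·I_B = 43.3 mA.
But then V_CE = 11 − 43.3×1.5 = -54 V < V_CE(sat) = 0.2 V — impossible in the active region.
So the transistor is saturated. With V_CE = 0.2 V, I_C = (V_CC − 0.2)/R_C = 10.8/1.5 = 7.2 mA.
Check: β·I_B = 43.3 mA > I_C = 7.2 mA, confirming saturation.

saturation; I_C ≈ 7.2 mA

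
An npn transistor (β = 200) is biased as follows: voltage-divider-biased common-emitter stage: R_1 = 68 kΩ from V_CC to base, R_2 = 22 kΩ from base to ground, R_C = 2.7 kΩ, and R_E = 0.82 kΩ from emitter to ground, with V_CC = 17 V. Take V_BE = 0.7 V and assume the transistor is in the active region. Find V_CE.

V_CE ≈ 3.6 V

Thevenize the base divider: V_Th = V_CC·R_2/(R_1+R_2) = 17×22/90 = 4.16 V, R_Th = R_1‖R_2 = 16.6 kΩ.
Base-emitter loop: V_Th = I_B·R_Th + V_BE + (β+1)I_B·R_E, so I_B = (4.16 − 0.7) / (16.6 + 201×0.82) = 0.019 mA.
I_C = β·I_B = 200×0.019 = 3.81 mA, and I_E = (β+1)I_B = 3.83 mA.
V_CE = V_CC − I_C·R_C − I_E·R_E = 17 − 3.81×2.7 − 3.83×0.82 = 3.58 V.
V_CE = 3.58 V > 0.2 V confirms active-region operation.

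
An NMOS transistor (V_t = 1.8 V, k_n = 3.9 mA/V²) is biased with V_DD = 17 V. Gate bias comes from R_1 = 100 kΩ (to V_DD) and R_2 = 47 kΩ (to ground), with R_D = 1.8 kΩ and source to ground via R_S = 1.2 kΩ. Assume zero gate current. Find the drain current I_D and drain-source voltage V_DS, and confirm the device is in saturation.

V_G = V_DD·R_2/(R_1+R_2) = 17×47/147 = 5.44 V.
Assume saturation: I_D = (k_n/2)(V_GS − V_t)² with V_GS = V_G − I_D·R_S = 5.44 − 1.2·I_D.
Substituting gives 2.81·I_D² − 18·I_D + 25.8 = 0, with roots I_D = 2.15 or 4.26 mA.
The root I_D = 4.26 mA gives V_GS = 0.322 V ≤ V_t, so take I_D = 2.15 mA.
Then V_GS = 2.85 V and V_DS = V_DD − I_D(R_D+R_S) = 17 − 2.15×3 = 10.5 V.
Saturation requires V_DS ≥ V_GS − V_t = 1.05 V; 10.5 ≥ 1.05 ✓.

I_D ≈ 2.2 mA, V_DS ≈ 11 V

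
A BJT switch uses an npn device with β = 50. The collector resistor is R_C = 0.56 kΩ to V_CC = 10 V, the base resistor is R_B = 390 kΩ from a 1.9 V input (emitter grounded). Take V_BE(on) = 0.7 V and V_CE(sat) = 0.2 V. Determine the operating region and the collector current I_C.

active; I_C ≈ 0.15 mA

Assume active. Base-emitter loop: I_B = (V_BB − V_BE)/R_B = (1.9 − 0.7)/390 = 0.00308 mA.
I_C = β·I_B = 50×0.00308 = 0.154 mA.
V_CE = V_CC − I_C·R_C = 10 − 0.154×0.56 = 9.91 V > V_CE(sat), so the active-region assumption holds.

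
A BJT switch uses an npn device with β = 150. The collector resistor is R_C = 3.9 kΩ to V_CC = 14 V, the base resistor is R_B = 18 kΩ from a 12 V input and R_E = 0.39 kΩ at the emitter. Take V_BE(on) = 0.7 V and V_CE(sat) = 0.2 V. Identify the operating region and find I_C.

Assume active: I_B = (12 − 0.7)/(18 + 151×0.39) = 0.147 mA, I_C = β·I_B = 22 mA.
Then V_CE = 14 − 22×3.9 − 22.2×0.39 = -80.6 V < 0.2 V — the active assumption fails.
Re-solve with V_CE = 0.2 V. KCL at the emitter: V_E/R_E = (V_BB−0.7−V_E)/R_B + (V_CC−0.2−V_E)/R_C, giving V_E = 1.45 V.
I_C = (V_CC − 0.2 − V_E)/R_C = (13.8 − 1.45)/3.9 = 3.17 mA.
Check: I_B = (11.3 − 1.45)/18 = 0.547 mA, and β·I_B = 82.1 mA > I_C, confirming saturation.

saturation; I_C ≈ 3.2 mA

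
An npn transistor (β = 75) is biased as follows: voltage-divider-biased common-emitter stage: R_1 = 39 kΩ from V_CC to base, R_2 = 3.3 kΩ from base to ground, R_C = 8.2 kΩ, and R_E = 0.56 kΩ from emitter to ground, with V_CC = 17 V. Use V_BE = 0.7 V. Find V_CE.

Thevenize the base divider: V_Th = V_CC·R_2/(R_1+R_2) = 17×3.3/42.3 = 1.33 V, R_Th = R_1‖R_2 = 3.04 kΩ.
Base-emitter loop: V_Th = I_B·R_Th + V_BE + (β+1)I_B·R_E, so I_B = (1.33 − 0.7) / (3.04 + 76×0.56) = 0.0137 mA.
I_C = β·I_B = 75×0.0137 = 1.03 mA, and I_E = (β+1)I_B = 1.04 mA.
V_CE = V_CC − I_C·R_C − I_E·R_E = 17 − 1.03×8.2 − 1.04×0.56 = 7.97 V.
V_CE = 7.97 V > 0.2 V confirms active-region operation.

V_CE ≈ 8 V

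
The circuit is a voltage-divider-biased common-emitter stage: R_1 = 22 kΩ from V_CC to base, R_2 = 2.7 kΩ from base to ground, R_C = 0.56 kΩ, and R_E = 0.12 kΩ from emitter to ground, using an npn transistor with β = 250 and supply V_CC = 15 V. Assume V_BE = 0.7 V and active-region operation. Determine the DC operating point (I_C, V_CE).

I_C ≈ 7.2 mA, V_CE ≈ 10 V

Thevenize the base divider: V_Th = V_CC·R_2/(R_1+R_2) = 15×2.7/24.7 = 1.64 V, R_Th = R_1‖R_2 = 2.4 kΩ.
Base-emitter loop: V_Th = I_B·R_Th + V_BE + (β+1)I_B·R_E, so I_B = (1.64 − 0.7) / (2.4 + 251×0.12) = 0.0289 mA.
I_C = β·I_B = 250×0.0289 = 7.22 mA, and I_E = (β+1)I_B = 7.25 mA.
V_CE = V_CC − I_C·R_C − I_E·R_E = 15 − 7.22×0.56 − 7.25×0.12 = 10.1 V.
V_CE = 10.1 V > 0.2 V confirms active-region operation.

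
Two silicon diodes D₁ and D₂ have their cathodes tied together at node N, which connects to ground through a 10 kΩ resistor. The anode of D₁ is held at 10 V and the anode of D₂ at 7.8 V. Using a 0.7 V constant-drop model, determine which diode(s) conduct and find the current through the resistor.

Only D₁ conducts; I_R ≈ 0.93 mA

Assume both conduct. Then node N would need to be at both 10−0.7 = 9.3 V and 7.8−0.7 = 7.1 V, which is impossible.
Assume only D₁ conducts: V_N = 10 − 0.7 = 9.3 V, so I_R = 9.3/10 = 0.93 mA.
Check D₂: its anode-to-cathode voltage is 7.8 − 9.3 = -1.5 V < 0.7 V, so it is off. The assumption is consistent.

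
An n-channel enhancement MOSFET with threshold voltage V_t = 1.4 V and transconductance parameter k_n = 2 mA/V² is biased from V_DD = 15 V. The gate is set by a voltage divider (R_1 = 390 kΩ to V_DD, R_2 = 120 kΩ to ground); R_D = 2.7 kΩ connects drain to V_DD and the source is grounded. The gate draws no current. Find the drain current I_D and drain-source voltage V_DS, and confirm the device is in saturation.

I_D ≈ 4.5 mA, V_DS ≈ 2.8 V

V_G = V_DD·R_2/(R_1+R_2) = 15×120/510 = 3.53 V. With the source grounded, V_GS = V_G = 3.53 V.
Assume saturation: I_D = (k_n/2)(V_GS − V_t)² = (2/2)×(3.53 − 1.4)² = 1×2.13² = 4.53 mA.
V_DS = V_DD − I_D·R_D = 15 − 4.53×2.7 = 2.76 V.
Saturation requires V_DS ≥ V_GS − V_t = 2.13 V; 2.76 ≥ 2.13 ✓.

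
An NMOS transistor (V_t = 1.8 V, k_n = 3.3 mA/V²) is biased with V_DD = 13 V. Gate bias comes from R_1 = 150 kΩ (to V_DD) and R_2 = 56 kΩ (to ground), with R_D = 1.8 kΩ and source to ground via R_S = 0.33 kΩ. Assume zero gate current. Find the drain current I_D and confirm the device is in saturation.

V_G = V_DD·R_2/(R_1+R_2) = 13×56/206 = 3.53 V.
Assume saturation: I_D = (k_n/2)(V_GS − V_t)² with V_GS = V_G − I_D·R_S = 3.53 − 0.33·I_D.
Substituting gives 0.18·I_D² − 2.89·I_D + 4.96 = 0, with roots I_D = 1.96 or 14.1 mA.
The root I_D = 14.1 mA gives V_GS = -1.13 V ≤ V_t, so take I_D = 1.96 mA.
Then V_GS = 2.89 V and V_DS = V_DD − I_D(R_D+R_S) = 13 − 1.96×2.13 = 8.83 V.
Saturation requires V_DS ≥ V_GS − V_t = 1.09 V; 8.83 ≥ 1.09 ✓.

I_D ≈ 2 mA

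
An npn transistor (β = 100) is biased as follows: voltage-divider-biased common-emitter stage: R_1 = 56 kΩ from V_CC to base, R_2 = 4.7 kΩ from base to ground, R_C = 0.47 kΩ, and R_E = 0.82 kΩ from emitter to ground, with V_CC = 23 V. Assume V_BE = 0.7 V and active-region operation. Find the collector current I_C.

Thevenize the base divider: V_Th = V_CC·R_2/(R_1+R_2) = 23×4.7/60.7 = 1.78 V, R_Th = R_1‖R_2 = 4.34 kΩ.
Base-emitter loop: V_Th = I_B·R_Th + V_BE + (β+1)I_B·R_E, so I_B = (1.78 − 0.7) / (4.34 + 101×0.82) = 0.0124 mA.
I_C = β·I_B = 100×0.0124 = 1.24 mA, and I_E = (β+1)I_B = 1.25 mA.
V_CE = V_CC − I_C·R_C − I_E·R_E = 23 − 1.24×0.47 − 1.25×0.82 = 21.4 V.
V_CE = 21.4 V > 0.2 V confirms active-region operation.

I_C ≈ 1.2 mA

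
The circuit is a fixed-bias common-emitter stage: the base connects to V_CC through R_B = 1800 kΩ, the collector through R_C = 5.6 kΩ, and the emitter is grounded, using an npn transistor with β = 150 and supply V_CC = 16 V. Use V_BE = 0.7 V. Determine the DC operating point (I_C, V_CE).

I_C ≈ 1.3 mA, V_CE ≈ 8.9 V

Base loop: V_CC = I_B·R_B + V_BE, so I_B = (16 − 0.7)/1800 kΩ = 0.0085 mA.
In the active region I_C = β·I_B = 150 × 0.0085 = 1.28 mA.
Collector loop: V_CE = V_CC − I_C·R_C = 16 − 1.28×5.6 = 8.86 V.
Since V_CE = 8.86 V > V_CE(sat) ≈ 0.2 V, the transistor is in the active region as assumed.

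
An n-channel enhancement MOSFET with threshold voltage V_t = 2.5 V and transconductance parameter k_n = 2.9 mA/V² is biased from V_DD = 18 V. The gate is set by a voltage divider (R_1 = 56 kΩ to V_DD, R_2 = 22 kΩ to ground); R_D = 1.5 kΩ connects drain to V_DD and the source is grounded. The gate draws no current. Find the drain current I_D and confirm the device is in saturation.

V_G = V_DD·R_2/(R_1+R_2) = 18×22/78 = 5.08 V. With the source grounded, V_GS = V_G = 5.08 V.
Assume saturation: I_D = (k_n/2)(V_GS − V_t)² = (2.9/2)×(5.08 − 2.5)² = 1.45×2.58² = 9.63 mA.
V_DS = V_DD − I_D·R_D = 18 − 9.63×1.5 = 3.56 V.
Saturation requires V_DS ≥ V_GS − V_t = 2.58 V; 3.56 ≥ 2.58 ✓.

I_D ≈ 9.6 mA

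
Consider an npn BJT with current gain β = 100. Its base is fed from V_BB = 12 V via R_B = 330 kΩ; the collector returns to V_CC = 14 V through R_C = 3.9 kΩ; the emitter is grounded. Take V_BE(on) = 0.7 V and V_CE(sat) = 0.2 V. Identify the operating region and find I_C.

active; I_C ≈ 3.4 mA

Assume active. Base-emitter loop: I_B = (V_BB − V_BE)/R_B = (12 − 0.7)/330 = 0.0342 mA.
I_C = β·I_B = 100×0.0342 = 3.42 mA.
V_CE = V_CC − I_C·R_C = 14 − 3.42×3.9 = 0.645 V > V_CE(sat), so the active-region assumption holds.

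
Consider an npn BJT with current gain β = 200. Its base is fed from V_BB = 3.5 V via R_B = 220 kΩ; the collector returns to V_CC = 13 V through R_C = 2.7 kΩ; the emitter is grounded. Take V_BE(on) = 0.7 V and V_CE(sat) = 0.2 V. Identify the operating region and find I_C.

active; I_C ≈ 2.5 mA

Assume active. Base-emitter loop: I_B = (V_BB − V_BE)/R_B = (3.5 − 0.7)/220 = 0.0127 mA.
I_C = β·I_B = 200×0.0127 = 2.55 mA.
V_CE = V_CC − I_C·R_C = 13 − 2.55×2.7 = 6.13 V > V_CE(sat), so the active-region assumption holds.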